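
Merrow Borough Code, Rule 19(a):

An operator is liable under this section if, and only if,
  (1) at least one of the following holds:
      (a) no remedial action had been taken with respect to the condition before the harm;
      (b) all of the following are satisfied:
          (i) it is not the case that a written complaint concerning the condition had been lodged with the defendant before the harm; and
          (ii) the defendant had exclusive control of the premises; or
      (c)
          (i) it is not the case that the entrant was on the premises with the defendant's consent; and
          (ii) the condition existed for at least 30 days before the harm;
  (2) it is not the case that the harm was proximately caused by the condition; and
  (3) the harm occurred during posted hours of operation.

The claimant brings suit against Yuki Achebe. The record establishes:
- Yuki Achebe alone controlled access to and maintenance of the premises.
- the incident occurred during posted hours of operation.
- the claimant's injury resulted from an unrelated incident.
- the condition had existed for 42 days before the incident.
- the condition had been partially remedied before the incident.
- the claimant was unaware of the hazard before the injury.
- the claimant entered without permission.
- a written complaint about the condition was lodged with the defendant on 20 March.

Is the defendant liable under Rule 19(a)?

(a) no remedial action — fails.
(i) not (complaint lodged) — not met.
(ii) exclusive control — satisfied.
So (b) is not satisfied (F AND T).
(i) not (consent to enter) — met.
(ii) condition ≥30 days old — satisfied.
(c): T AND T → true.
(1): F OR F OR T → true.
(2) not (proximate cause) — holds.
(3) during posted hours — holds.
Overall: T AND T AND T → true.

Yes — liable.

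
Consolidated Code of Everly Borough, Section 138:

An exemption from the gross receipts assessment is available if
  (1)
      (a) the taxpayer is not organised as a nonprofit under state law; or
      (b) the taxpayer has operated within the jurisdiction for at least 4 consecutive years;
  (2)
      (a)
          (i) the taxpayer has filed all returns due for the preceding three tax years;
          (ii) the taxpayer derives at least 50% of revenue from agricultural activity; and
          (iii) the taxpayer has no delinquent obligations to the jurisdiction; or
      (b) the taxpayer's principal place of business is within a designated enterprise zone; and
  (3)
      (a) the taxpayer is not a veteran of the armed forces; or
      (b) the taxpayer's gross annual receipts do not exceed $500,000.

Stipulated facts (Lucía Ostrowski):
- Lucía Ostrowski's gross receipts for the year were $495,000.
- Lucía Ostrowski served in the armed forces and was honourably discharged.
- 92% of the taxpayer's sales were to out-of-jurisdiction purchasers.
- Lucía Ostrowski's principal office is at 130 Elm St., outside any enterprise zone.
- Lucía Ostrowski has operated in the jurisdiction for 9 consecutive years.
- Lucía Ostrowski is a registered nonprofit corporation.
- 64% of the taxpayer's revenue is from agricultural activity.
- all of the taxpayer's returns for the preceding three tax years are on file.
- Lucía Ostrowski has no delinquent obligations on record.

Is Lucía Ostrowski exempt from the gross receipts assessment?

(a) not (nonprofit) — fails.
(b) ≥ 4 yrs in jurisdiction — satisfied.
(1) = F OR T = true.
(i) returns current — holds.
(ii) ≥50% agricultural — holds.
(iii) no delinquency — met.
So (a) is satisfied (T AND T AND T).
(b) in enterprise zone — not satisfied.
(2): T OR F → true.
(a) not (veteran) — not satisfied.
(b) receipts ≤ $500,000 — met.
(3): F OR T → true.
Overall: T AND T AND T → true.

Yes — exempt.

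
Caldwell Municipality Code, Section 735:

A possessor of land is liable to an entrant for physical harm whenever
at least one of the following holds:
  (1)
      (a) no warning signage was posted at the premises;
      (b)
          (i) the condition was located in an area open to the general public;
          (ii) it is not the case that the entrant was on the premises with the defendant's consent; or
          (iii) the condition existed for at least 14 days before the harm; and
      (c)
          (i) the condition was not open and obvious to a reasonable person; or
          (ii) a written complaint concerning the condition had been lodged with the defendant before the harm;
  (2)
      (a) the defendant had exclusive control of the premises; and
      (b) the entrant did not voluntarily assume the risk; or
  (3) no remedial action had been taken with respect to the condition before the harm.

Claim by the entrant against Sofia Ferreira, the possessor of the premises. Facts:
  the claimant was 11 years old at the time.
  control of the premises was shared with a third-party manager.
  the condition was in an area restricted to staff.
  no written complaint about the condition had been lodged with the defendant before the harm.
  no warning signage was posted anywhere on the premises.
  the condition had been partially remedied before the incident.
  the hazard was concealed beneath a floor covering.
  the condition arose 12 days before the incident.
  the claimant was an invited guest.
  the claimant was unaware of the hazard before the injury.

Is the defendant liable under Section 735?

(a) no signage posted — holds.
(i) public area — fails.
(ii) not (consent to enter) — not satisfied.
(iii) condition ≥14 days old — fails.
So (b) is not satisfied (F OR F OR F).
(i) not open/obvious — satisfied.
(ii) complaint lodged — not satisfied.
(c): T OR F → true.
(1): T AND F AND T → false.
(a) exclusive control — fails.
(b) no assumed risk — met.
(2): F AND T → false.
(3) no remedial action — fails.
So Overall is not satisfied (F OR F OR F).

No — not liable.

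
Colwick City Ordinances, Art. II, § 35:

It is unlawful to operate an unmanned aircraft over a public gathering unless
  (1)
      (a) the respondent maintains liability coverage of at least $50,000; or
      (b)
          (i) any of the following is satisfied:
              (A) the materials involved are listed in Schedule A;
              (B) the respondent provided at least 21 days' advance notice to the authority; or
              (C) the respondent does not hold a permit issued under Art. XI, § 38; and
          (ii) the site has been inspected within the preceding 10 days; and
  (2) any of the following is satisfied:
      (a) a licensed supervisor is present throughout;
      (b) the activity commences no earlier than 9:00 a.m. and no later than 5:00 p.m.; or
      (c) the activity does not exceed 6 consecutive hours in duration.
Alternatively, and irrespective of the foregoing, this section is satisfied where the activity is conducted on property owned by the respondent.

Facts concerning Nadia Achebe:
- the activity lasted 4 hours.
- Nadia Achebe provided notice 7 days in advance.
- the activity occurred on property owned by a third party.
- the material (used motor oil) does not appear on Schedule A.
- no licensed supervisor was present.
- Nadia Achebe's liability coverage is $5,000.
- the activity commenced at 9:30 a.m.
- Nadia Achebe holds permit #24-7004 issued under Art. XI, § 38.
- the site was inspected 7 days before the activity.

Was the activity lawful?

No — unlawful.

(a) coverage ≥ $50,000 — not met.
(A) Schedule A material — not satisfied.
(B) ≥21 days' notice — not satisfied.
(C) not (holds permit) — not satisfied.
(i): F OR F OR F → false.
(ii) site inspected — holds.
(b): F AND T → false.
(1): F OR F → false.
(a) supervisor present — not satisfied.
(b) start within hours — met.
(c) ≤ 6 hrs duration — holds.
(2) = F OR T OR T = true.
Overall = F AND T = false.
Exception (own property) — not satisfied.
Result: main false OR exception false → false.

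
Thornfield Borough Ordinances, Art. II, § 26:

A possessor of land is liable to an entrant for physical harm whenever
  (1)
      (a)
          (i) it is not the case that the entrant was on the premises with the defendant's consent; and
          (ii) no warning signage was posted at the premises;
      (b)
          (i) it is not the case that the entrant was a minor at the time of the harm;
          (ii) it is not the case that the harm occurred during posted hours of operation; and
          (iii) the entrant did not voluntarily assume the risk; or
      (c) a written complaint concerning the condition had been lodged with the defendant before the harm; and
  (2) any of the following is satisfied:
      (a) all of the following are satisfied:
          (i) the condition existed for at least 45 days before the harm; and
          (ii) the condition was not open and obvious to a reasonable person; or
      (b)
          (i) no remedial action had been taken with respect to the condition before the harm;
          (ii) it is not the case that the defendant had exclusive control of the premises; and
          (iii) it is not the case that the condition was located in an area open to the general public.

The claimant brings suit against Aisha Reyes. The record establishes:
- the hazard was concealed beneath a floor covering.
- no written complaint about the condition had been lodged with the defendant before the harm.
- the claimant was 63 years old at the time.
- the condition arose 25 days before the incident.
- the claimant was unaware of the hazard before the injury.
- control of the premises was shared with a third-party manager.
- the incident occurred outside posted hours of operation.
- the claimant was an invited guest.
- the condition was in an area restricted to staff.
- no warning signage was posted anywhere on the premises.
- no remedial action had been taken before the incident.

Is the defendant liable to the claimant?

Yes — liable.

(i) not (consent to enter) — not satisfied.
(ii) no signage posted — satisfied.
(a) = F AND T = false.
(i) not (entrant a minor) — holds.
(ii) not (during posted hours) — satisfied.
(iii) no assumed risk — met.
(b) = T AND T AND T = true.
(c) complaint lodged — fails.
(1) = F OR T OR F = true.
(i) condition ≥45 days old — not met.
(ii) not open/obvious — met.
So (a) is not satisfied (F AND T).
(i) no remedial action — holds.
(ii) not (exclusive control) — holds.
(iii) not (public area) — holds.
(b): T AND T AND T → true.
So (2) is satisfied (F OR T).
So Overall is satisfied (T AND T).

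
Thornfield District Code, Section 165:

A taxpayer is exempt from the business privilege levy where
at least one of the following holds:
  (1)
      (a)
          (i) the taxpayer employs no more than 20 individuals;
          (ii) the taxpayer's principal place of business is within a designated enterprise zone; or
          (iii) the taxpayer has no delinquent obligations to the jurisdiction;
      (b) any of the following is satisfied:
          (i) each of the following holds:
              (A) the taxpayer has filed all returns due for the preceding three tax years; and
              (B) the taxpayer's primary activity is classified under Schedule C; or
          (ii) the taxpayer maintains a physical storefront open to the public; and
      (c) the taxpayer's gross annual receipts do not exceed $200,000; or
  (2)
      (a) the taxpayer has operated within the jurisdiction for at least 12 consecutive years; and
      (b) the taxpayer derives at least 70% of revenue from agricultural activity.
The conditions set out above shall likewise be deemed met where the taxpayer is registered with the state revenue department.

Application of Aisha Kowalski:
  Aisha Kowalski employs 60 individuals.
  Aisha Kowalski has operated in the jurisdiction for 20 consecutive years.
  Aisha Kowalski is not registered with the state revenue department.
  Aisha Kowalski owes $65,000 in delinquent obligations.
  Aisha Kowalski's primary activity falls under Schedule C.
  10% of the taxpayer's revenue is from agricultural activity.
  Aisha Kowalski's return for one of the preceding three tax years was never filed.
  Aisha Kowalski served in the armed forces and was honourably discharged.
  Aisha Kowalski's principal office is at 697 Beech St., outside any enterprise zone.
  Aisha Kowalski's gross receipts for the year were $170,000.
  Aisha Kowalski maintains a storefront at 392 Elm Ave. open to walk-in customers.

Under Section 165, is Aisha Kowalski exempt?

No — not exempt.

(i) ≤ 20 employees — fails.
(ii) in enterprise zone — fails.
(iii) no delinquency — not met.
So (a) is not satisfied (F OR F OR F).
(A) returns current — not satisfied.
(B) Schedule C activity — met.
(i) = F AND T = false.
(ii) has storefront — holds.
(b): F OR T → true.
(c) receipts ≤ $200,000 — holds.
(1) = F AND T AND T = false.
(a) ≥ 12 yrs in jurisdiction — satisfied.
(b) ≥70% agricultural — fails.
(2) = T AND F = false.
So Overall is not satisfied (F OR F).
Exception (state-registered) — not satisfied.
Result: main false OR exception false → false.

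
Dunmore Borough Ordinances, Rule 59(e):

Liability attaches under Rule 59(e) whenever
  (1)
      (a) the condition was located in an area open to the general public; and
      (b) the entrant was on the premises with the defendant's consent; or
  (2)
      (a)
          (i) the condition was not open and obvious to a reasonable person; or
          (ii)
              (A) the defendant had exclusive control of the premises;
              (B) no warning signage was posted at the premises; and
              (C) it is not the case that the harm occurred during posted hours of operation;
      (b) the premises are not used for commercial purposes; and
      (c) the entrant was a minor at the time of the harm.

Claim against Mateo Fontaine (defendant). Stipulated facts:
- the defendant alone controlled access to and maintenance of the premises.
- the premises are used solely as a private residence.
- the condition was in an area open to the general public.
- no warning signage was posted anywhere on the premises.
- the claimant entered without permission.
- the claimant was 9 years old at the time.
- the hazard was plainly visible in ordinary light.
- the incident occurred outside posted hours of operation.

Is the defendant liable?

Yes — liable.

(a) public area — met.
(b) consent to enter — not satisfied.
So (1) is not satisfied (T AND F).
(i) not open/obvious — fails.
(A) exclusive control — satisfied.
(B) no signage posted — holds.
(C) not (during posted hours) — satisfied.
(ii) = T AND T AND T = true.
So (a) is satisfied (F OR T).
(b) not (commercial use) — holds.
(c) entrant a minor — satisfied.
(2) = T AND T AND T = true.
Overall = F OR T = true.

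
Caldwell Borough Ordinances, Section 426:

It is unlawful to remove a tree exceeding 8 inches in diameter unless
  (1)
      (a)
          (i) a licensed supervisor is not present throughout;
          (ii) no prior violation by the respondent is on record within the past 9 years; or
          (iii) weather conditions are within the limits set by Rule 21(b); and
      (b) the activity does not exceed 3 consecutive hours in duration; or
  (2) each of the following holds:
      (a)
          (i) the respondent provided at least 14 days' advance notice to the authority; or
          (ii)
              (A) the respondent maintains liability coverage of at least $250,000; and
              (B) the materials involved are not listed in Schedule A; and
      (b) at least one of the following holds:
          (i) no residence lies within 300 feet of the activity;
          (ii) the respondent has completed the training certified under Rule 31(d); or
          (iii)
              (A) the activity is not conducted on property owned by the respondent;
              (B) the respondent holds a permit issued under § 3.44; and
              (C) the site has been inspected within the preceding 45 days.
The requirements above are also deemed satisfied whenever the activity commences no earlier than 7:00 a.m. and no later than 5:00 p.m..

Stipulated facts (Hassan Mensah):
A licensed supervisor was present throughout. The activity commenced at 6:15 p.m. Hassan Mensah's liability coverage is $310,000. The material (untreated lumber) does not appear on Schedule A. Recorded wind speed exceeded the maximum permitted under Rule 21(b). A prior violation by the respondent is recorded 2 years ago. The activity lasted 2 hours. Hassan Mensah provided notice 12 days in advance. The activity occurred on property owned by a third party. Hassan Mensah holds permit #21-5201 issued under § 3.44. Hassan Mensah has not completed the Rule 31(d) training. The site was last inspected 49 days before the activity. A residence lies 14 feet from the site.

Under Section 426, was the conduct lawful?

(i) not (supervisor present) — not satisfied.
(ii) no prior violation — not satisfied.
(iii) weather ok — not satisfied.
(a): F OR F OR F → false.
(b) ≤ 3 hrs duration — holds.
(1) = F AND T = false.
(i) ≥14 days' notice — not met.
(A) coverage ≥ $250,000 — holds.
(B) not (Schedule A material) — satisfied.
(ii): T AND T → true.
So (a) is satisfied (F OR T).
(i) no residence in 300 ft — fails.
(ii) training certified — not satisfied.
(A) not (own property) — met.
(B) holds permit — holds.
(C) site inspected — not satisfied.
(iii) = T AND T AND F = false.
So (b) is not satisfied (F OR F OR F).
(2) = T AND F = false.
Overall: F OR F → false.
Exception (start within hours) — not satisfied.
Result: main false OR exception false → false.

No — unlawful.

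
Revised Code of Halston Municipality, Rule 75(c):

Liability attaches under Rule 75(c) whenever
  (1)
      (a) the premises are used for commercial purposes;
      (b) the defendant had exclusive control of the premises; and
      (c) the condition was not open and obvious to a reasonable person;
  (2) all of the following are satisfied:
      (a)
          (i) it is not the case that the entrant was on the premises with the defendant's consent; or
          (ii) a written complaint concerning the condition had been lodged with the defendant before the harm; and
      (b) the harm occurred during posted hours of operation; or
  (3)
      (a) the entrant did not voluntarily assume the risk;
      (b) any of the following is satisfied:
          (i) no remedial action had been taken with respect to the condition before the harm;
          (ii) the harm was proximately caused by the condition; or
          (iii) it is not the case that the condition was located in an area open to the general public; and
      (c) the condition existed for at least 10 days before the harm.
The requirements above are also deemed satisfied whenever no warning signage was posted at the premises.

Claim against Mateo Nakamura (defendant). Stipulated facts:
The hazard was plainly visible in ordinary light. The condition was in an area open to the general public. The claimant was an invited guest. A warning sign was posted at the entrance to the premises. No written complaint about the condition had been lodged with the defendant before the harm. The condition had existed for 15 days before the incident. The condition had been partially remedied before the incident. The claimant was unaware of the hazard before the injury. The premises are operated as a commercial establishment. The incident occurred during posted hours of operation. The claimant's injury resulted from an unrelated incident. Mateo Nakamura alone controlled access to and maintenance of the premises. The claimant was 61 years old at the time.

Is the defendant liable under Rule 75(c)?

(a) commercial use — met.
(b) exclusive control — holds.
(c) not open/obvious — not satisfied.
So (1) is not satisfied (T AND T AND F).
(i) not (consent to enter) — not met.
(ii) complaint lodged — fails.
(a) = F OR F = false.
(b) during posted hours — holds.
So (2) is not satisfied (F AND T).
(a) no assumed risk — satisfied.
(i) no remedial action — fails.
(ii) proximate cause — not satisfied.
(iii) not (public area) — not met.
(b) = F OR F OR F = false.
(c) condition ≥10 days old — satisfied.
(3): T AND F AND T → false.
Overall = F OR F OR F = false.
Exception (no signage posted) — not satisfied.
Result: main false OR exception false → false.

No — not liable.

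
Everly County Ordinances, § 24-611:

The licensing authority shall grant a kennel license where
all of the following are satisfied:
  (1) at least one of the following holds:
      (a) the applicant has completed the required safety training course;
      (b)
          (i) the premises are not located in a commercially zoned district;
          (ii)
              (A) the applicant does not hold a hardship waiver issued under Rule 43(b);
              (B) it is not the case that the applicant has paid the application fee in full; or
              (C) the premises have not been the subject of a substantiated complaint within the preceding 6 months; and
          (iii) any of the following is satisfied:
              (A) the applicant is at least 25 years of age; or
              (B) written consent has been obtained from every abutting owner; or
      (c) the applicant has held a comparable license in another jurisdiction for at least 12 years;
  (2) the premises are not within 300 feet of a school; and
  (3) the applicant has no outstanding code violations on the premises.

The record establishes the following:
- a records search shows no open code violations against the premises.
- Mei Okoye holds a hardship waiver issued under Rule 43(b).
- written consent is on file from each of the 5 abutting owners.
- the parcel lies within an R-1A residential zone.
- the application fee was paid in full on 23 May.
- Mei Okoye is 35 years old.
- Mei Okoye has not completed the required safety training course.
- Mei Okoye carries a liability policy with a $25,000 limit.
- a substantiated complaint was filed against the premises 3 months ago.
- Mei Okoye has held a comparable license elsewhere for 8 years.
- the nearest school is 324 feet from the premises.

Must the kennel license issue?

No — denied.

(a) safety training — not met.
(i) not (commercially zoned) — met.
(A) not (hardship waiver) — not met.
(B) not (fee paid) — fails.
(C) no complaint in 6 mo. — fails.
(ii): F OR F OR F → false.
(A) age ≥ 25 — met.
(B) all abutters consent — satisfied.
So (iii) is satisfied (T OR T).
(b) = T AND F AND T = false.
(c) prior license ≥ 12 yr — not met.
(1) = F OR F OR F = false.
(2) ≥300 ft from school — satisfied.
(3) no code violations — holds.
Overall = F AND T AND T = false.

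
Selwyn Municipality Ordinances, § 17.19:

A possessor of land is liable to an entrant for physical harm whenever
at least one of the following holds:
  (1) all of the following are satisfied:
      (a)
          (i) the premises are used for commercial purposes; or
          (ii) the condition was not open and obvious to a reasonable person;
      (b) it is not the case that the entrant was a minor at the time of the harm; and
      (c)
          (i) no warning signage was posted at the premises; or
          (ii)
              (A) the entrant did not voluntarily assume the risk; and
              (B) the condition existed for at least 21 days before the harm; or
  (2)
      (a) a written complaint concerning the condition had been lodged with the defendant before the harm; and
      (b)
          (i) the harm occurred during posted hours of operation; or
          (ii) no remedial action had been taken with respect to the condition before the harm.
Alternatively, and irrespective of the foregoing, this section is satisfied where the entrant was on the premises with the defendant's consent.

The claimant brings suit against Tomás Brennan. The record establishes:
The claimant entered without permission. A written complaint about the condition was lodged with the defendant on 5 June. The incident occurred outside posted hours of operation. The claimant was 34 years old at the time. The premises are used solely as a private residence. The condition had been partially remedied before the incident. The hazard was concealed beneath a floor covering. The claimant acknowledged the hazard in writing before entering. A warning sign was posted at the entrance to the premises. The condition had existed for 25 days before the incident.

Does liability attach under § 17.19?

No — not liable.

(i) commercial use — fails.
(ii) not open/obvious — met.
So (a) is satisfied (F OR T).
(b) not (entrant a minor) — met.
(i) no signage posted — fails.
(A) no assumed risk — not met.
(B) condition ≥21 days old — satisfied.
(ii) = F AND T = false.
So (c) is not satisfied (F OR F).
(1): T AND T AND F → false.
(a) complaint lodged — satisfied.
(i) during posted hours — fails.
(ii) no remedial action — not met.
(b): F OR F → false.
(2) = T AND F = false.
Overall = F OR F = false.
Exception (consent to enter) — not satisfied.
Result: main false OR exception false → false.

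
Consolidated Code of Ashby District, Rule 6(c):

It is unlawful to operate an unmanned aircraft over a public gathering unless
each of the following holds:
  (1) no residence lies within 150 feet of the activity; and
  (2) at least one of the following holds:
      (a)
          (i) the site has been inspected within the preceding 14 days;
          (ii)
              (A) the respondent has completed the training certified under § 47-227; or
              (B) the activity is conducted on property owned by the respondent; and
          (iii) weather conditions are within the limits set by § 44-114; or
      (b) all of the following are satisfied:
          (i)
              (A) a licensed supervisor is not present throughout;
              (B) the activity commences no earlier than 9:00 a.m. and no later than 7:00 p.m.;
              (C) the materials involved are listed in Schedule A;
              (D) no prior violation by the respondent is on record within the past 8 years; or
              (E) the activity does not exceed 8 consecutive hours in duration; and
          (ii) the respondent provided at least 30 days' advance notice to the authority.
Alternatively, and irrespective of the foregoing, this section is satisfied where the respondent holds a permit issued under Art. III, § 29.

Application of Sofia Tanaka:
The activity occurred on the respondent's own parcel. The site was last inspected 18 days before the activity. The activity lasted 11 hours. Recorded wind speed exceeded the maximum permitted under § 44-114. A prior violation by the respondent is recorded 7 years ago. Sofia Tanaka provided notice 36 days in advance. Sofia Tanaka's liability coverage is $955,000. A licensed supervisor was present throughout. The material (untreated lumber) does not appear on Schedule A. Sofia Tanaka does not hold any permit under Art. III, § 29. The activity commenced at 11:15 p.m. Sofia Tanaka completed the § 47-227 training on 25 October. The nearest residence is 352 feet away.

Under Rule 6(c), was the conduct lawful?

No — unlawful.

(1) no residence in 150 ft — satisfied.
(i) site inspected — fails.
(A) training certified — met.
(B) own property — holds.
So (ii) is satisfied (T OR T).
(iii) weather ok — not satisfied.
So (a) is not satisfied (F AND T AND F).
(A) not (supervisor present) — not satisfied.
(B) start within hours — not satisfied.
(C) Schedule A material — not satisfied.
(D) no prior violation — fails.
(E) ≤ 8 hrs duration — fails.
(i): F OR F OR F OR F OR F → false.
(ii) ≥30 days' notice — satisfied.
(b) = F AND T = false.
(2): F OR F → false.
So Overall is not satisfied (T AND F).
Exception (holds permit) — not satisfied.
Result: main false OR exception false → false.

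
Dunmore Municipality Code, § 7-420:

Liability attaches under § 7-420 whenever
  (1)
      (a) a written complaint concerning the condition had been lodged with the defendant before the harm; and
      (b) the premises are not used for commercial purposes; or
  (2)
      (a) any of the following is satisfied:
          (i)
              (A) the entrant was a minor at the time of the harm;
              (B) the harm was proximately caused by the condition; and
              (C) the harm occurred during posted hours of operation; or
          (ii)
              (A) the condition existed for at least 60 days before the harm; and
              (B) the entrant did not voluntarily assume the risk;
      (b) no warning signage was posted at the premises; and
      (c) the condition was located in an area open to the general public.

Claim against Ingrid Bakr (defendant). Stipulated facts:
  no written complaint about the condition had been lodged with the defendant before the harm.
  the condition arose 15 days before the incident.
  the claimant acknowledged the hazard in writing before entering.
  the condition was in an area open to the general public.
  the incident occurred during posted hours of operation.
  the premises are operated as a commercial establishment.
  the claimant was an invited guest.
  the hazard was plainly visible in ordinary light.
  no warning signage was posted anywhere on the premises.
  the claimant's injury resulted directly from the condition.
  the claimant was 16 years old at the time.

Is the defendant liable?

Yes — liable.

(a) complaint lodged — not satisfied.
(b) not (commercial use) — not satisfied.
(1): F AND F → false.
(A) entrant a minor — met.
(B) proximate cause — met.
(C) during posted hours — satisfied.
(i) = T AND T AND T = true.
(A) condition ≥60 days old — not satisfied.
(B) no assumed risk — not satisfied.
(ii): F AND F → false.
(a): T OR F → true.
(b) no signage posted — holds.
(c) public area — holds.
(2) = T AND T AND T = true.
Overall = F OR T = true.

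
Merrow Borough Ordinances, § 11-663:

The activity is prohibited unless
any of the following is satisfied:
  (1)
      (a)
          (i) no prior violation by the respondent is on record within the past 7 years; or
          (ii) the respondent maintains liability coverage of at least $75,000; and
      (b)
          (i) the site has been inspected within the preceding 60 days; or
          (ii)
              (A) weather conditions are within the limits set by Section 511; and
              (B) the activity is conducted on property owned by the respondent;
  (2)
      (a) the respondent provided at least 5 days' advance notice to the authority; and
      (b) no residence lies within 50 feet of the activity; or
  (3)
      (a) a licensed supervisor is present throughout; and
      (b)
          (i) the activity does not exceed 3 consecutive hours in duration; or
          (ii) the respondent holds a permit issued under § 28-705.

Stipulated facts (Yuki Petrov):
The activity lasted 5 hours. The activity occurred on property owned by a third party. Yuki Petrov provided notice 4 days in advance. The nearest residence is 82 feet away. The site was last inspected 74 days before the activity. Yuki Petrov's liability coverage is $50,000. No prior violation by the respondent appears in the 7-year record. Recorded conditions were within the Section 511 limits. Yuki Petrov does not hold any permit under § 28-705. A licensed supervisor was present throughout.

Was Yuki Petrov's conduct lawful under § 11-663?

No — unlawful.

(i) no prior violation — holds.
(ii) coverage ≥ $75,000 — fails.
(a) = T OR F = true.
(i) site inspected — fails.
(A) weather ok — met.
(B) own property — fails.
So (ii) is not satisfied (T AND F).
(b) = F OR F = false.
So (1) is not satisfied (T AND F).
(a) ≥5 days' notice — not satisfied.
(b) no residence in 50 ft — met.
(2): F AND T → false.
(a) supervisor present — satisfied.
(i) ≤ 3 hrs duration — not met.
(ii) holds permit — not satisfied.
(b) = F OR F = false.
So (3) is not satisfied (T AND F).
Overall = F OR F OR F = false.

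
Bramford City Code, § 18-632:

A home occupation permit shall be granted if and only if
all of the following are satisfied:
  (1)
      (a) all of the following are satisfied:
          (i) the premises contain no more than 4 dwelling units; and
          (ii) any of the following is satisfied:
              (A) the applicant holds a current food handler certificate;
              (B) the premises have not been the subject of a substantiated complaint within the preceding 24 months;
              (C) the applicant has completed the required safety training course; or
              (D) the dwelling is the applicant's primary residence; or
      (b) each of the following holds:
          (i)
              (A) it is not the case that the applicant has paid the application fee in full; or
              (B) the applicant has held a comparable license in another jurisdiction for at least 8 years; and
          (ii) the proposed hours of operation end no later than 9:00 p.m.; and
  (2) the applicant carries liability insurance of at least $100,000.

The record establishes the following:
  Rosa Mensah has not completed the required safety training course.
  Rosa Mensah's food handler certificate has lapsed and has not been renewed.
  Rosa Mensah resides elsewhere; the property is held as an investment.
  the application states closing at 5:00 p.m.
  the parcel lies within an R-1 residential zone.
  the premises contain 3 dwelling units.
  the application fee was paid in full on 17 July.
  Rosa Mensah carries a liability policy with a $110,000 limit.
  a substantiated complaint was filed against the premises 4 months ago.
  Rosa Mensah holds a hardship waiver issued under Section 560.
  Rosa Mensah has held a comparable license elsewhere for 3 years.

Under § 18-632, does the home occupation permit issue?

(i) ≤ 4 units — holds.
(A) food handler cert. — fails.
(B) no complaint in 24 mo. — not met.
(C) safety training — not met.
(D) primary residence — fails.
(ii) = F OR F OR F OR F = false.
(a) = T AND F = false.
(A) not (fee paid) — fails.
(B) prior license ≥ 8 yr — not met.
(i): F OR F → false.
(ii) closes by 9 p.m. — holds.
(b) = F AND T = false.
So (1) is not satisfied (F OR F).
(2) insurance ≥ $100,000 — met.
Overall = F AND T = false.

No — denied.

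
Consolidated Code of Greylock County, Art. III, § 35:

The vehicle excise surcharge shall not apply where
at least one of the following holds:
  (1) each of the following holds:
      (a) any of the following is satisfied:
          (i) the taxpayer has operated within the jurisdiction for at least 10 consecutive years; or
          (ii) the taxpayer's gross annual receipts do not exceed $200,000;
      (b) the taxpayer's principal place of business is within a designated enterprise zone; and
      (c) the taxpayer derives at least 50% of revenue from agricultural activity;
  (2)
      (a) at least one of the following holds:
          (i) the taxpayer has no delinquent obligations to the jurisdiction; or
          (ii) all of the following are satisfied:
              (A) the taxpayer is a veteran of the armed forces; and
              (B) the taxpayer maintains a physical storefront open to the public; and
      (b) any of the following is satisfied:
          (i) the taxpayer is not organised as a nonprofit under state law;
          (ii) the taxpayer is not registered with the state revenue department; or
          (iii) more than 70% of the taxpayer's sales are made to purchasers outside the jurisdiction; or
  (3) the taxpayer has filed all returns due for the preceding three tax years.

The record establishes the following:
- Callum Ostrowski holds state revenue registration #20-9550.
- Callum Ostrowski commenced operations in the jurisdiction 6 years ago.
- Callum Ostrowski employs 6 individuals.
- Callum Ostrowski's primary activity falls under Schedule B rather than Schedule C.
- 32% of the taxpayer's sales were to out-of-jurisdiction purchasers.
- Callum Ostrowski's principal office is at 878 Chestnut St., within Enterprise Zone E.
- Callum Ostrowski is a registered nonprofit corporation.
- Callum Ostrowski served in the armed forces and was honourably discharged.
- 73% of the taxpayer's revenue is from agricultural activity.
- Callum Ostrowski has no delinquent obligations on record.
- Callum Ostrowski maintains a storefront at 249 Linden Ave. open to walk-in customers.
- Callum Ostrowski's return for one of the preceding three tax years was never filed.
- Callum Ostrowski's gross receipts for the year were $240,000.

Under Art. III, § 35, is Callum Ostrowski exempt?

(i) ≥ 10 yrs in jurisdiction — fails.
(ii) receipts ≤ $200,000 — not satisfied.
So (a) is not satisfied (F OR F).
(b) in enterprise zone — satisfied.
(c) ≥50% agricultural — satisfied.
(1): F AND T AND T → false.
(i) no delinquency — met.
(A) veteran — satisfied.
(B) has storefront — holds.
(ii): T AND T → true.
So (a) is satisfied (T OR T).
(i) not (nonprofit) — not satisfied.
(ii) not (state-registered) — not satisfied.
(iii) >70% out-of-jur. sales — not satisfied.
So (b) is not satisfied (F OR F OR F).
(2): T AND F → false.
(3) returns current — not satisfied.
So Overall is not satisfied (F OR F OR F).

No — not exempt.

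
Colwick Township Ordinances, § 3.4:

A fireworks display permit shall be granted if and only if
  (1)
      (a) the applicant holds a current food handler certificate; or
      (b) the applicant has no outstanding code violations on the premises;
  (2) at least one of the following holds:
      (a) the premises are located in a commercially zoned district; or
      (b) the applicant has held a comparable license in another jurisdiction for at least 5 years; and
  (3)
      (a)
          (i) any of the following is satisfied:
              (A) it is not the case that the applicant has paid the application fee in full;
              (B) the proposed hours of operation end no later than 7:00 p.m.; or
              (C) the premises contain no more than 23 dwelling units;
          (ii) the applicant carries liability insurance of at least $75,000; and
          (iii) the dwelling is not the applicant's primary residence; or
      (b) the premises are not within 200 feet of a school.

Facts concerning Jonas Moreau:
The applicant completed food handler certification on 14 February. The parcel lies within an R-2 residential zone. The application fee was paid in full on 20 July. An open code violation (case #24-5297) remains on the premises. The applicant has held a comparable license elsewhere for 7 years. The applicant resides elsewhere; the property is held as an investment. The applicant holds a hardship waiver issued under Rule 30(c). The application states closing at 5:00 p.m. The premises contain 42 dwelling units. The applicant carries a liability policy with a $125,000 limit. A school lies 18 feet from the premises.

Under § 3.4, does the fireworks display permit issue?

Yes — granted.

(a) food handler cert. — satisfied.
(b) no code violations — not met.
(1) = T OR F = true.
(a) commercially zoned — not satisfied.
(b) prior license ≥ 5 yr — holds.
(2): F OR T → true.
(A) not (fee paid) — not satisfied.
(B) closes by 7 p.m. — met.
(C) ≤ 23 units — fails.
(i): F OR T OR F → true.
(ii) insurance ≥ $75,000 — satisfied.
(iii) not (primary residence) — holds.
(a): T AND T AND T → true.
(b) ≥200 ft from school — fails.
So (3) is satisfied (T OR F).
Overall = T AND T AND T = true.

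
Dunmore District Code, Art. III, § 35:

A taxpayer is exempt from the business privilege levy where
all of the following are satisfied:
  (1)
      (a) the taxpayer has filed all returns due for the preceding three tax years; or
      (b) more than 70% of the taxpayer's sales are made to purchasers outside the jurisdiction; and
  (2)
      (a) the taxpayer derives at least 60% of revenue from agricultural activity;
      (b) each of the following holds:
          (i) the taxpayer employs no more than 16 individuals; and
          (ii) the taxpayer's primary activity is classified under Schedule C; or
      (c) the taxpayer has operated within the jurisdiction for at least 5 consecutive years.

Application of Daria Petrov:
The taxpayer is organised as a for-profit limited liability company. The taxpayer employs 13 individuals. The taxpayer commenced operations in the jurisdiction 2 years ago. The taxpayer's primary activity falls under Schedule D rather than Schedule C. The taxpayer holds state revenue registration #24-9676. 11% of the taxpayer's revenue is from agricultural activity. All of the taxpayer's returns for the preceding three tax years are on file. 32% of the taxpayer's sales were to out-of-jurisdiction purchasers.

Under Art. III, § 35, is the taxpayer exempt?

(a) returns current — holds.
(b) >70% out-of-jur. sales — not satisfied.
(1): T OR F → true.
(a) ≥60% agricultural — not met.
(i) ≤ 16 employees — met.
(ii) Schedule C activity — not met.
So (b) is not satisfied (T AND F).
(c) ≥ 5 yrs in jurisdiction — not met.
So (2) is not satisfied (F OR F OR F).
Overall = T AND F = false.

No — not exempt.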